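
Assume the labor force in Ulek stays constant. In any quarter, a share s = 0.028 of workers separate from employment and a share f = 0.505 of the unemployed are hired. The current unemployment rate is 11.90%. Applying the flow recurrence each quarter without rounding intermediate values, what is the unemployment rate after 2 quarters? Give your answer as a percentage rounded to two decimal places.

Unemployment rate after two quarters ≈ 6.70%.

With a fixed labor force, u_{t+1} = u_t + s·(1−u_t) − f·u_t = u_t·(1−s−f) + s.
Here 1−s−f = 0.467 and s = 0.028.
u_1 = 0.119000 × 0.467 + 0.028 = 0.083573.
u_2 = 0.083573 × 0.467 + 0.028 = 0.067029.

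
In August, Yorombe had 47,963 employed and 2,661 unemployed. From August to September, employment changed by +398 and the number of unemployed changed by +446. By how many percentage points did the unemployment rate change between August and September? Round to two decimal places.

August: labor force = 47,963 + 2,661 = 50,624; u = 2,661/50,624 = 5.26%.
September: labor force = 48,361 + 3,107 = 51,468; u = 3,107/51,468 = 6.04%.
Change = 6.04% − 5.26% = +0.78 pp.

The unemployment rate changed by +0.78 percentage points.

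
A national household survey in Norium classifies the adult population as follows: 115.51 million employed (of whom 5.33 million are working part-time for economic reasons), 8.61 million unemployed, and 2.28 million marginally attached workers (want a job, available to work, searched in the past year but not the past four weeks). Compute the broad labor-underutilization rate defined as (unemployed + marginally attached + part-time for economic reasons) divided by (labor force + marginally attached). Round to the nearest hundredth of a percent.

Broad underutilization rate ≈ 12.83%.

Labor force = 115.51 + 8.61 = 124.12 million.
Numerator = 8.61 + 2.28 + 5.33 = 16.22 million.
Denominator = 124.12 + 2.28 = 126.40 million.
Broad rate = 16.22 / 126.40 = 12.83%.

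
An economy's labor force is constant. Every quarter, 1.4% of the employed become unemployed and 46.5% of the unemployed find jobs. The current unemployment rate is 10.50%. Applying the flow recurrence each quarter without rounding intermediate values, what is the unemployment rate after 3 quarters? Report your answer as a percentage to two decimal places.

Unemployment rate after three quarters ≈ 3.99%.

With a fixed labor force, u_{t+1} = u_t + s·(1−u_t) − f·u_t = u_t·(1−s−f) + s.
Here 1−s−f = 0.521 and s = 0.014.
u_1 = 0.105000 × 0.521 + 0.014 = 0.068705.
u_2 = 0.068705 × 0.521 + 0.014 = 0.049795.
u_3 = 0.049795 × 0.521 + 0.014 = 0.039943.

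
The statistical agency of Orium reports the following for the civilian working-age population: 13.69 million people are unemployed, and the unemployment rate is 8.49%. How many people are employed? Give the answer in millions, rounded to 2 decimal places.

Labor force = U / u = 13.69 / 0.0849 ≈ 161.25 million.
Employed = labor force − unemployed = 161.25 − 13.69 = 147.56 million.

About 147.56 million are employed.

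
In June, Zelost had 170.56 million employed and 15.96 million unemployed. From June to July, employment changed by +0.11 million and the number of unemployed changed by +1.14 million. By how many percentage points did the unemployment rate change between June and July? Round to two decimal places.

June: labor force = 170.56 + 15.96 = 186.52; u = 15.96/186.52 = 8.56%.
July: labor force = 170.67 + 17.10 = 187.77; u = 17.10/187.77 = 9.11%.
Change = 9.11% − 8.56% = +0.55 pp.

The unemployment rate changed by +0.55 percentage points.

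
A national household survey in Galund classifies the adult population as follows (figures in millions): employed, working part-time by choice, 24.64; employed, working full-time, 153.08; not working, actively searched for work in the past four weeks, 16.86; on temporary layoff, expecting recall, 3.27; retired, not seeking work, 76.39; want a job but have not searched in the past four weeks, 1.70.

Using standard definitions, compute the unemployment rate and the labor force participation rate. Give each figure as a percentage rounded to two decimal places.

Employed = 24.64 + 153.08 = 177.72 million.
Unemployed = 16.86 + 3.27 = 20.13 million (jobless and actively searching, or on temporary layoff).
Labor force = 177.72 + 20.13 = 197.85 million.
Not in labor force = 76.39 + 1.70 = 78.09 million (those not working and not actively searching are outside the labor force — including those who want a job but have given up searching).
Civilian working-age population = 197.85 + 78.09 = 275.94 million.
Unemployment rate = 20.13 / 197.85 = 10.17%.
Labor force participation rate = 197.85 / 275.94 = 71.70%.

Unemployment rate ≈ 10.17%; labor force participation rate ≈ 71.70%.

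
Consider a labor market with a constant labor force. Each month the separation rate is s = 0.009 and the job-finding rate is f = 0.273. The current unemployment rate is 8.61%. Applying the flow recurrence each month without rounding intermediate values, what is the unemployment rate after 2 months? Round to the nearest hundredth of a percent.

With a fixed labor force, u_{t+1} = u_t + s·(1−u_t) − f·u_t = u_t·(1−s−f) + s.
Here 1−s−f = 0.718 and s = 0.009.
u_1 = 0.086100 × 0.718 + 0.009 = 0.070820.
u_2 = 0.070820 × 0.718 + 0.009 = 0.059849.

Unemployment rate after two months ≈ 5.98%.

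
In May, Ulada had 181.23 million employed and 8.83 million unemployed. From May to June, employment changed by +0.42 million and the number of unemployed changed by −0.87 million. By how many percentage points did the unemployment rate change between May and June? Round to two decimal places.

The unemployment rate changed by −0.45 percentage points.

May: labor force = 181.23 + 8.83 = 190.06; u = 8.83/190.06 = 4.65%.
June: labor force = 181.65 + 7.96 = 189.61; u = 7.96/189.61 = 4.20%.
Change = 4.20% − 4.65% = −0.45 pp.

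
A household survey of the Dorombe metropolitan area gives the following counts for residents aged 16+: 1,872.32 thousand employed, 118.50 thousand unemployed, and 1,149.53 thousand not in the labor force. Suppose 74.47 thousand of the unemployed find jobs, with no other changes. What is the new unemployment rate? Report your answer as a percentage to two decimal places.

New unemployment rate ≈ 2.21%.

Initially, labor force = 1,872.32 + 118.50 = 1,990.82 thousand, so u = 118.50/1,990.82 = 5.95%.
After the change, unemployed falls and employed rises by 74.47; labor force unchanged → E = 1,946.79, U = 44.03, labor force = 1,990.82 thousand.
New unemployment rate = 44.03 / 1,990.82 = 2.21%.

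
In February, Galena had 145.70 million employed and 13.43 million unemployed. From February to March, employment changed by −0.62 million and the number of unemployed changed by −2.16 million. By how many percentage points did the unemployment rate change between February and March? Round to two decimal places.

The unemployment rate changed by −1.23 percentage points.

February: labor force = 145.70 + 13.43 = 159.13; u = 13.43/159.13 = 8.44%.
March: labor force = 145.08 + 11.27 = 156.35; u = 11.27/156.35 = 7.21%.
Change = 7.21% − 8.44% = −1.23 pp.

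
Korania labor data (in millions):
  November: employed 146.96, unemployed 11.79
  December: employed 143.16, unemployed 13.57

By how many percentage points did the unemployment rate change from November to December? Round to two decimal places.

November: labor force = 146.96 + 11.79 = 158.75; u = 11.79/158.75 = 7.43%.
December: labor force = 143.16 + 13.57 = 156.73; u = 13.57/156.73 = 8.66%.
Change = 8.66% − 7.43% = +1.23 pp.

The unemployment rate changed by +1.23 percentage points.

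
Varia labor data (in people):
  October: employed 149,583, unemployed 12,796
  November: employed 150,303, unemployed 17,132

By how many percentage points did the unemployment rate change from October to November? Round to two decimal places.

October: labor force = 149,583 + 12,796 = 162,379; u = 12,796/162,379 = 7.88%.
November: labor force = 150,303 + 17,132 = 167,435; u = 17,132/167,435 = 10.23%.
Change = 10.23% − 7.88% = +2.35 pp.

The unemployment rate changed by +2.35 percentage points.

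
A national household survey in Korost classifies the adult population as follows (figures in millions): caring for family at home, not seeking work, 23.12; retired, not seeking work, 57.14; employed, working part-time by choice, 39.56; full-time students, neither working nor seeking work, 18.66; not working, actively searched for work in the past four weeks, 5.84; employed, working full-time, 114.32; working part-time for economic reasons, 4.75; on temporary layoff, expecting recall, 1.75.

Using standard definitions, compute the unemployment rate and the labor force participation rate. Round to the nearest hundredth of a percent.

Employed = 39.56 + 114.32 + 4.75 = 158.63 million (anyone who worked, including part-time for economic reasons, counts as employed).
Unemployed = 5.84 + 1.75 = 7.59 million (jobless and actively searching, or on temporary layoff).
Labor force = 158.63 + 7.59 = 166.22 million.
Not in labor force = 23.12 + 57.14 + 18.66 = 98.92 million (those not working and not actively searching are outside the labor force).
Civilian working-age population = 166.22 + 98.92 = 265.14 million.
Unemployment rate = 7.59 / 166.22 = 4.57%.
Labor force participation rate = 166.22 / 265.14 = 62.69%.

Unemployment rate ≈ 4.57%; labor force participation rate ≈ 62.69%.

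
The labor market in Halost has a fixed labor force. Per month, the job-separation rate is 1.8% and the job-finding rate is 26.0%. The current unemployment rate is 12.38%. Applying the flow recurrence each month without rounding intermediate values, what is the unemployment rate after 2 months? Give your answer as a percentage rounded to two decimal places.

Unemployment rate after two months ≈ 9.55%.

With a fixed labor force, u_{t+1} = u_t + s·(1−u_t) − f·u_t = u_t·(1−s−f) + s.
Here 1−s−f = 0.722 and s = 0.018.
u_1 = 0.123800 × 0.722 + 0.018 = 0.107384.
u_2 = 0.107384 × 0.722 + 0.018 = 0.095531.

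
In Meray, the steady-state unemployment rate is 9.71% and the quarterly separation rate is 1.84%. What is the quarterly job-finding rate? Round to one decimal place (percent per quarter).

From u* = s/(s+f): f = s·(1−u)/u.
f = 1.84 × (1 − 0.0971) / 0.0971 = 1.6613 / 0.0971 ≈ 17.1% per quarter.

Job-finding rate ≈ 17.1% per quarter.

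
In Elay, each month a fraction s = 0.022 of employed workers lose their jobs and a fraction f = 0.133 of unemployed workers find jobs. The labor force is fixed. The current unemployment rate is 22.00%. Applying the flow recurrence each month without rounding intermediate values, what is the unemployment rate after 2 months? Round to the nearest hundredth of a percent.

Unemployment rate after two months ≈ 19.77%.

With a fixed labor force, u_{t+1} = u_t + s·(1−u_t) − f·u_t = u_t·(1−s−f) + s.
Here 1−s−f = 0.845 and s = 0.022.
u_1 = 0.220000 × 0.845 + 0.022 = 0.207900.
u_2 = 0.207900 × 0.845 + 0.022 = 0.197675.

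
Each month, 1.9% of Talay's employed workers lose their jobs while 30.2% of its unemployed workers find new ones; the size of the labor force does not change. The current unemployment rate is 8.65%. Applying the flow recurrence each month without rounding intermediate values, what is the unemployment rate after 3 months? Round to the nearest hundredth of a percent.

Unemployment rate after three months ≈ 6.77%.

With a fixed labor force, u_{t+1} = u_t + s·(1−u_t) − f·u_t = u_t·(1−s−f) + s.
Here 1−s−f = 0.679 and s = 0.019.
u_1 = 0.086500 × 0.679 + 0.019 = 0.077733.
u_2 = 0.077733 × 0.679 + 0.019 = 0.071781.
u_3 = 0.071781 × 0.679 + 0.019 = 0.067739.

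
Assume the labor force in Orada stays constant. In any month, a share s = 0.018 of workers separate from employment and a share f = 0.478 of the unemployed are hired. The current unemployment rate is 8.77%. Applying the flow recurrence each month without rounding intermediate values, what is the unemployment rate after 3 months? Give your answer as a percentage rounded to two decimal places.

With a fixed labor force, u_{t+1} = u_t + s·(1−u_t) − f·u_t = u_t·(1−s−f) + s.
Here 1−s−f = 0.504 and s = 0.018.
u_1 = 0.087700 × 0.504 + 0.018 = 0.062201.
u_2 = 0.062201 × 0.504 + 0.018 = 0.049349.
u_3 = 0.049349 × 0.504 + 0.018 = 0.042872.

Unemployment rate after three months ≈ 4.29%.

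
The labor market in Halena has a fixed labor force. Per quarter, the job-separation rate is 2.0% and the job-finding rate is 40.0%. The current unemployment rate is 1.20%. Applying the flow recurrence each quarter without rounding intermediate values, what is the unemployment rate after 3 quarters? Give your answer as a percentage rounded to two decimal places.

Unemployment rate after three quarters ≈ 4.07%.

With a fixed labor force, u_{t+1} = u_t + s·(1−u_t) − f·u_t = u_t·(1−s−f) + s.
Here 1−s−f = 0.580 and s = 0.020.
u_1 = 0.012000 × 0.580 + 0.020 = 0.026960.
u_2 = 0.026960 × 0.580 + 0.020 = 0.035637.
u_3 = 0.035637 × 0.580 + 0.020 = 0.040669.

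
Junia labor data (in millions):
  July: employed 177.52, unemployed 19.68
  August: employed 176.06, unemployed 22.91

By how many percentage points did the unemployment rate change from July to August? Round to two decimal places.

July: labor force = 177.52 + 19.68 = 197.20; u = 19.68/197.20 = 9.98%.
August: labor force = 176.06 + 22.91 = 198.97; u = 22.91/198.97 = 11.51%.
Change = 11.51% − 9.98% = +1.53 pp.

The unemployment rate changed by +1.53 percentage points.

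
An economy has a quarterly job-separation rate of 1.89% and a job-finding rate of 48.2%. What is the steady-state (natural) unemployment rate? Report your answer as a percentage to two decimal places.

Steady-state unemployment rate ≈ 3.77%.

At steady state the flows balance: s·E = f·U, so U/(E+U) = s/(s+f).
u* = 1.89 / (1.89 + 48.2) = 1.89 / 50.09 = 3.77%.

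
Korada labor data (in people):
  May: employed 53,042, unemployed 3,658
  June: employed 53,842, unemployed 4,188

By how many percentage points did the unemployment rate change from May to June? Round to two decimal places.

The unemployment rate changed by +0.77 percentage points.

May: labor force = 53,042 + 3,658 = 56,700; u = 3,658/56,700 = 6.45%.
June: labor force = 53,842 + 4,188 = 58,030; u = 4,188/58,030 = 7.22%.
Change = 7.22% − 6.45% = +0.77 pp.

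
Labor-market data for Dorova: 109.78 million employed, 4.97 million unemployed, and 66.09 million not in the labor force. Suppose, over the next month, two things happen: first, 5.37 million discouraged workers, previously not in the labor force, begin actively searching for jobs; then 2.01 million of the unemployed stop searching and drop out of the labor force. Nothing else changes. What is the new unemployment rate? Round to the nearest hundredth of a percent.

Initially, labor force = 109.78 + 4.97 = 114.75 million, so u = 4.97/114.75 = 4.33%.
After the first change, unemployed and labor force both rise by 5.37 → E = 109.78, U = 10.34, labor force = 120.12 million.
After the second change, unemployed and labor force both fall by 2.01 → E = 109.78, U = 8.33, labor force = 118.11 million.
New unemployment rate = 8.33 / 118.11 = 7.05%.

New unemployment rate ≈ 7.05%.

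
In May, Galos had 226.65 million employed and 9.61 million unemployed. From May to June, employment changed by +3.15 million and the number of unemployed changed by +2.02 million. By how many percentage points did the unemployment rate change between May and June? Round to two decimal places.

The unemployment rate changed by +0.75 percentage points.

May: labor force = 226.65 + 9.61 = 236.26; u = 9.61/236.26 = 4.07%.
June: labor force = 229.80 + 11.63 = 241.43; u = 11.63/241.43 = 4.82%.
Change = 4.82% − 4.07% = +0.75 pp.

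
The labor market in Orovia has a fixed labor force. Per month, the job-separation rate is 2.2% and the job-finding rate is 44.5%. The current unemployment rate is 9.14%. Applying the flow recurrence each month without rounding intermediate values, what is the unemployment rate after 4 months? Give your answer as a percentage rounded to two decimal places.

With a fixed labor force, u_{t+1} = u_t + s·(1−u_t) − f·u_t = u_t·(1−s−f) + s.
Here 1−s−f = 0.533 and s = 0.022.
u_1 = 0.091400 × 0.533 + 0.022 = 0.070716.
u_2 = 0.070716 × 0.533 + 0.022 = 0.059692.
u_3 = 0.059692 × 0.533 + 0.022 = 0.053816.
u_4 = 0.053816 × 0.533 + 0.022 = 0.050684.

Unemployment rate after four months ≈ 5.07%.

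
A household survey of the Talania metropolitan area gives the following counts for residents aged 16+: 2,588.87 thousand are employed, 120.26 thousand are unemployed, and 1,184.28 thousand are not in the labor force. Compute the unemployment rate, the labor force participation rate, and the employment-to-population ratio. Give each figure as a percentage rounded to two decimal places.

Unemployment rate ≈ 4.44%; labor force participation rate ≈ 69.58%; employment-population ratio ≈ 66.49%.

Labor force = employed + unemployed = 2,588.87 + 120.26 = 2,709.13 thousand.
Working-age population = 2,709.13 + 1,184.28 = 3,893.41 thousand.
Unemployment rate = 120.26 / 2,709.13 = 4.44%.
Labor force participation rate = 2,709.13 / 3,893.41 = 69.58%.
Employment-population ratio = 2,588.87 / 3,893.41 = 66.49%.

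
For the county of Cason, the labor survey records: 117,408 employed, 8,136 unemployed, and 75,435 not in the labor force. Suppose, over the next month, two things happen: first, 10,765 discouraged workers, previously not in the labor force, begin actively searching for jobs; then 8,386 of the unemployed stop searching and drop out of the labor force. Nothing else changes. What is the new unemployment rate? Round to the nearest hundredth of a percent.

Initially, labor force = 117,408 + 8,136 = 125,544, so u = 8,136/125,544 = 6.48%.
After the first change, unemployed and labor force both rise by 10,765 → E = 117,408, U = 18,901, labor force = 136,309.
After the second change, unemployed and labor force both fall by 8,386 → E = 117,408, U = 10,515, labor force = 127,923.
New unemployment rate = 10,515 / 127,923 = 8.22%.

New unemployment rate ≈ 8.22%.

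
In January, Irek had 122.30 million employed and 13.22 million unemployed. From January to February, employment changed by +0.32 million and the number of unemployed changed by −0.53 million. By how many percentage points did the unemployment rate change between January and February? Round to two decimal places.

The unemployment rate changed by −0.38 percentage points.

January: labor force = 122.30 + 13.22 = 135.52; u = 13.22/135.52 = 9.76%.
February: labor force = 122.62 + 12.69 = 135.31; u = 12.69/135.31 = 9.38%.
Change = 9.38% − 9.76% = −0.38 pp.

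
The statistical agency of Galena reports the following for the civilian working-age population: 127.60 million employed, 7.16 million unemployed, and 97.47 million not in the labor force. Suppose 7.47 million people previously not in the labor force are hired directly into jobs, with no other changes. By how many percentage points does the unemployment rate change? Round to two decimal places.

Initially, labor force = 127.60 + 7.16 = 134.76 million, so u = 7.16/134.76 = 5.31%.
After the change, employed and labor force both rise by 7.47; unemployed unchanged → E = 135.07, U = 7.16, labor force = 142.23 million.
New unemployment rate = 7.16 / 142.23 = 5.03%.
Change = 5.03% − 5.31% = −0.28 percentage points.

The unemployment rate changes by −0.28 percentage points.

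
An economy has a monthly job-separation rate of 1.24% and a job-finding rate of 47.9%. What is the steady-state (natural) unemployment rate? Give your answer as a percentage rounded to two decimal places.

At steady state the flows balance: s·E = f·U, so U/(E+U) = s/(s+f).
u* = 1.24 / (1.24 + 47.9) = 1.24 / 49.14 = 2.52%.

Steady-state unemployment rate ≈ 2.52%.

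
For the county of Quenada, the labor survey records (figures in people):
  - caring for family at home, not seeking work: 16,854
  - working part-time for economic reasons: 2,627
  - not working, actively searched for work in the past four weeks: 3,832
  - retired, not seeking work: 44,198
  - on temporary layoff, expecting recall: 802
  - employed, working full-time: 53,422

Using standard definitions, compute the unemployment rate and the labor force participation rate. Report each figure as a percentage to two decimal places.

Unemployment rate ≈ 7.64%; labor force participation rate ≈ 49.85%.

Employed = 2,627 + 53,422 = 56,049 (anyone who worked, including part-time for economic reasons, counts as employed).
Unemployed = 3,832 + 802 = 4,634 (jobless and actively searching, or on temporary layoff).
Labor force = 56,049 + 4,634 = 60,683.
Not in labor force = 16,854 + 44,198 = 61,052 (those not working and not actively searching are outside the labor force).
Civilian working-age population = 60,683 + 61,052 = 121,735.
Unemployment rate = 4,634 / 60,683 = 7.64%.
Labor force participation rate = 60,683 / 121,735 = 49.85%.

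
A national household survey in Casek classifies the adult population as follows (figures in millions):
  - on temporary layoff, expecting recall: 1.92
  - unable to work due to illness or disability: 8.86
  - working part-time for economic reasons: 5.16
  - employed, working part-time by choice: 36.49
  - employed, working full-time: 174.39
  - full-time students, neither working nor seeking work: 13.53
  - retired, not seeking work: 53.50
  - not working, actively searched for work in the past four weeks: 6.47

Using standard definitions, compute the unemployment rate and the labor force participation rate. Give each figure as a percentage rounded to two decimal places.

Employed = 5.16 + 36.49 + 174.39 = 216.04 million (anyone who worked, including part-time for economic reasons, counts as employed).
Unemployed = 1.92 + 6.47 = 8.39 million (jobless and actively searching, or on temporary layoff).
Labor force = 216.04 + 8.39 = 224.43 million.
Not in labor force = 8.86 + 13.53 + 53.50 = 75.89 million (those not working and not actively searching are outside the labor force).
Civilian working-age population = 224.43 + 75.89 = 300.32 million.
Unemployment rate = 8.39 / 224.43 = 3.74%.
Labor force participation rate = 224.43 / 300.32 = 74.73%.

Unemployment rate ≈ 3.74%; labor force participation rate ≈ 74.73%.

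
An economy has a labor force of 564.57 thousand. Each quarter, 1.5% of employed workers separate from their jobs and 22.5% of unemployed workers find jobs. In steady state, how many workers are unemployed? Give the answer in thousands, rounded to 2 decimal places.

About 35.29 thousand are unemployed in steady state.

Steady-state unemployment rate u* = s/(s+f) = 1.5/(1.5+22.5) = 0.062500.
Unemployed = u* × labor force = 0.062500 × 564.57 ≈ 35.29 thousand.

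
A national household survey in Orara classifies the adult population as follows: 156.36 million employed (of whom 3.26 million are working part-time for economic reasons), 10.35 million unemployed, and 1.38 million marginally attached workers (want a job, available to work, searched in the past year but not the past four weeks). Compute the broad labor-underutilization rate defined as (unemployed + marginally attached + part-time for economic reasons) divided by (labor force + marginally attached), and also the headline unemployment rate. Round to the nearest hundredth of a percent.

Labor force = 156.36 + 10.35 = 166.71 million.
Numerator = 10.35 + 1.38 + 3.26 = 14.99 million.
Denominator = 166.71 + 1.38 = 168.09 million.
Broad rate = 14.99 / 168.09 = 8.92%.
Headline unemployment rate = 10.35 / 166.71 = 6.21%.

Broad underutilization rate ≈ 8.92%; headline unemployment rate ≈ 6.21%.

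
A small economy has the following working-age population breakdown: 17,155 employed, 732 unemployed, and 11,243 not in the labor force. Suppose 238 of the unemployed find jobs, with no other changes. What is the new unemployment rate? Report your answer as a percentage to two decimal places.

New unemployment rate ≈ 2.76%.

Initially, labor force = 17,155 + 732 = 17,887, so u = 732/17,887 = 4.09%.
After the change, unemployed falls and employed rises by 238; labor force unchanged → E = 17,393, U = 494, labor force = 17,887.
New unemployment rate = 494 / 17,887 = 2.76%.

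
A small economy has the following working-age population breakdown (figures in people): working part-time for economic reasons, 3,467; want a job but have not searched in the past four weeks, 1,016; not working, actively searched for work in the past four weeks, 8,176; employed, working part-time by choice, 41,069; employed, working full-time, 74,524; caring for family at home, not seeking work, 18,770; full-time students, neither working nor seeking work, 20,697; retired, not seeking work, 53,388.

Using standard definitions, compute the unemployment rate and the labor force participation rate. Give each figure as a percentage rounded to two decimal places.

Unemployment rate ≈ 6.43%; labor force participation rate ≈ 57.54%.

Employed = 3,467 + 41,069 + 74,524 = 119,060 (anyone who worked, including part-time for economic reasons, counts as employed).
Unemployed = 8,176.
Labor force = 119,060 + 8,176 = 127,236.
Not in labor force = 1,016 + 18,770 + 20,697 + 53,388 = 93,871 (those not working and not actively searching are outside the labor force — including those who want a job but have given up searching).
Civilian working-age population = 127,236 + 93,871 = 221,107.
Unemployment rate = 8,176 / 127,236 = 6.43%.
Labor force participation rate = 127,236 / 221,107 = 57.54%.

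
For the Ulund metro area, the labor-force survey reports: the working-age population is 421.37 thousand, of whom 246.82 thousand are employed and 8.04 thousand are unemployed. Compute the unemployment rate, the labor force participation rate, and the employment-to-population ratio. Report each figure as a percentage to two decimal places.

Unemployment rate ≈ 3.15%; labor force participation rate ≈ 60.48%; employment-population ratio ≈ 58.58%.

Labor force = employed + unemployed = 246.82 + 8.04 = 254.86 thousand.
Unemployment rate = 8.04 / 254.86 = 3.15%.
Labor force participation rate = 254.86 / 421.37 = 60.48%.
Employment-population ratio = 246.82 / 421.37 = 58.58%.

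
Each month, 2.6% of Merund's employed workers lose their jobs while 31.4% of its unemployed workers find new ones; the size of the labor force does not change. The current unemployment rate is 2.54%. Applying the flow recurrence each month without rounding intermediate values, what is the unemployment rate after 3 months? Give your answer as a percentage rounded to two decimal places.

Unemployment rate after three months ≈ 6.18%.

With a fixed labor force, u_{t+1} = u_t + s·(1−u_t) − f·u_t = u_t·(1−s−f) + s.
Here 1−s−f = 0.660 and s = 0.026.
u_1 = 0.025400 × 0.660 + 0.026 = 0.042764.
u_2 = 0.042764 × 0.660 + 0.026 = 0.054224.
u_3 = 0.054224 × 0.660 + 0.026 = 0.061788.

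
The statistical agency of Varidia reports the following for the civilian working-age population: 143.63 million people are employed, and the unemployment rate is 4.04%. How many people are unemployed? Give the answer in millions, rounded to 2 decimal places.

Let U be the number unemployed. The labor force is E + U, and U/(E+U) = 0.0404.
So U = 0.0404 × 143.63 / (1 − 0.0404) = 5.8027 / 0.9596 ≈ 6.05 million.

About 6.05 million are unemployed.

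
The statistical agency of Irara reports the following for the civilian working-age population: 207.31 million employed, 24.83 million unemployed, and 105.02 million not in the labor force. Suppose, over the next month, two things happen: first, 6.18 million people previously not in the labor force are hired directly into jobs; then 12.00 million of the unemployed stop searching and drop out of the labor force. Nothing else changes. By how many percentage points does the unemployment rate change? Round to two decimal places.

The unemployment rate changes by −5.03 percentage points.

Initially, labor force = 207.31 + 24.83 = 232.14 million, so u = 24.83/232.14 = 10.70%.
After the first change, employed and labor force both rise by 6.18; unemployed unchanged → E = 213.49, U = 24.83, labor force = 238.32 million.
After the second change, unemployed and labor force both fall by 12.00 → E = 213.49, U = 12.83, labor force = 226.32 million.
New unemployment rate = 12.83 / 226.32 = 5.67%.
Change = 5.67% − 10.70% = −5.03 percentage points.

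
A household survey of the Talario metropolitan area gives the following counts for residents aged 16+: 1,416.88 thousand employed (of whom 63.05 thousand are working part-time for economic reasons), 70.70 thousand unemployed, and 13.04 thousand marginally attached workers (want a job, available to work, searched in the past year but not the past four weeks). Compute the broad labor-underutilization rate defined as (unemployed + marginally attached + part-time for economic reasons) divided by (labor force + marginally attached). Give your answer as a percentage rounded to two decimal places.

Labor force = 1,416.88 + 70.70 = 1,487.58 thousand.
Numerator = 70.70 + 13.04 + 63.05 = 146.79 thousand.
Denominator = 1,487.58 + 13.04 = 1,500.62 thousand.
Broad rate = 146.79 / 1,500.62 = 9.78%.

Broad underutilization rate ≈ 9.78%.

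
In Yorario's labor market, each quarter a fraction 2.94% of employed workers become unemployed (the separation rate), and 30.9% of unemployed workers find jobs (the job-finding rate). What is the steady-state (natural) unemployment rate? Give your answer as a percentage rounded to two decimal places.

At steady state the flows balance: s·E = f·U, so U/(E+U) = s/(s+f).
u* = 2.94 / (2.94 + 30.9) = 2.94 / 33.84 = 8.69%.

Steady-state unemployment rate ≈ 8.69%.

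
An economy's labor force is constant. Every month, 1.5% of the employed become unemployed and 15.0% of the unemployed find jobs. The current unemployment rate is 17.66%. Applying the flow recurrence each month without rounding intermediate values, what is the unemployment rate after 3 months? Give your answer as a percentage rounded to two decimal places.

Unemployment rate after three months ≈ 14.08%.

With a fixed labor force, u_{t+1} = u_t + s·(1−u_t) − f·u_t = u_t·(1−s−f) + s.
Here 1−s−f = 0.835 and s = 0.015.
u_1 = 0.176600 × 0.835 + 0.015 = 0.162461.
u_2 = 0.162461 × 0.835 + 0.015 = 0.150655.
u_3 = 0.150655 × 0.835 + 0.015 = 0.140797.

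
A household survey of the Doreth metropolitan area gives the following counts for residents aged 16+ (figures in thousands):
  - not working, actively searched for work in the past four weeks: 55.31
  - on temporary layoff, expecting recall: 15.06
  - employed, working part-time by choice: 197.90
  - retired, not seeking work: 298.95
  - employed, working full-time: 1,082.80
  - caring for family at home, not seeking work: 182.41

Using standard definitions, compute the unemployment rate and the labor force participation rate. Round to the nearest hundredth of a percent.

Employed = 197.90 + 1,082.80 = 1,280.70 thousand.
Unemployed = 55.31 + 15.06 = 70.37 thousand (jobless and actively searching, or on temporary layoff).
Labor force = 1,280.70 + 70.37 = 1,351.07 thousand.
Not in labor force = 298.95 + 182.41 = 481.36 thousand (those not working and not actively searching are outside the labor force).
Civilian working-age population = 1,351.07 + 481.36 = 1,832.43 thousand.
Unemployment rate = 70.37 / 1,351.07 = 5.21%.
Labor force participation rate = 1,351.07 / 1,832.43 = 73.73%.

Unemployment rate ≈ 5.21%; labor force participation rate ≈ 73.73%.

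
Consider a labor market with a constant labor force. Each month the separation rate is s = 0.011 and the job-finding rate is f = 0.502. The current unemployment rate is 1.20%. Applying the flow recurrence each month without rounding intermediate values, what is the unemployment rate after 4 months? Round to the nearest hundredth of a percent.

With a fixed labor force, u_{t+1} = u_t + s·(1−u_t) − f·u_t = u_t·(1−s−f) + s.
Here 1−s−f = 0.487 and s = 0.011.
u_1 = 0.012000 × 0.487 + 0.011 = 0.016844.
u_2 = 0.016844 × 0.487 + 0.011 = 0.019203.
u_3 = 0.019203 × 0.487 + 0.011 = 0.020352.
u_4 = 0.020352 × 0.487 + 0.011 = 0.020911.

Unemployment rate after four months ≈ 2.09%.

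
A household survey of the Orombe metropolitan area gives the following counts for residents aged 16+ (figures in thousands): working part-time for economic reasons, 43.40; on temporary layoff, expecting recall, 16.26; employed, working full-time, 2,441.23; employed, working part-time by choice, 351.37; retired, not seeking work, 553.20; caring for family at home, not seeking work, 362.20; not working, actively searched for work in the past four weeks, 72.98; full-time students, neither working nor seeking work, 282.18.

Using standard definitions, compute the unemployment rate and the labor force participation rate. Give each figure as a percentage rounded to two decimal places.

Employed = 43.40 + 2,441.23 + 351.37 = 2,836.00 thousand (anyone who worked, including part-time for economic reasons, counts as employed).
Unemployed = 16.26 + 72.98 = 89.24 thousand (jobless and actively searching, or on temporary layoff).
Labor force = 2,836.00 + 89.24 = 2,925.24 thousand.
Not in labor force = 553.20 + 362.20 + 282.18 = 1,197.58 thousand (those not working and not actively searching are outside the labor force).
Civilian working-age population = 2,925.24 + 1,197.58 = 4,122.82 thousand.
Unemployment rate = 89.24 / 2,925.24 = 3.05%.
Labor force participation rate = 2,925.24 / 4,122.82 = 70.95%.

Unemployment rate ≈ 3.05%; labor force participation rate ≈ 70.95%.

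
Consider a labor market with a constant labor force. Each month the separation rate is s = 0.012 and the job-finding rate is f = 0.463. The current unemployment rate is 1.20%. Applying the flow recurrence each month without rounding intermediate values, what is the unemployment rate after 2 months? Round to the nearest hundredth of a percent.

Unemployment rate after two months ≈ 2.16%.

With a fixed labor force, u_{t+1} = u_t + s·(1−u_t) − f·u_t = u_t·(1−s−f) + s.
Here 1−s−f = 0.525 and s = 0.012.
u_1 = 0.012000 × 0.525 + 0.012 = 0.018300.
u_2 = 0.018300 × 0.525 + 0.012 = 0.021608.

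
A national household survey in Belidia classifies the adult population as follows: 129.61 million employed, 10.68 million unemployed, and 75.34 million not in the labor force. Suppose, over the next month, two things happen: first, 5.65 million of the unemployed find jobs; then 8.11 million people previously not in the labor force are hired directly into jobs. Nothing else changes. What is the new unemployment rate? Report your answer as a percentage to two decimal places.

New unemployment rate ≈ 3.39%.

Initially, labor force = 129.61 + 10.68 = 140.29 million, so u = 10.68/140.29 = 7.61%.
After the first change, unemployed falls and employed rises by 5.65; labor force unchanged → E = 135.26, U = 5.03, labor force = 140.29 million.
After the second change, employed and labor force both rise by 8.11; unemployed unchanged → E = 143.37, U = 5.03, labor force = 148.40 million.
New unemployment rate = 5.03 / 148.40 = 3.39%.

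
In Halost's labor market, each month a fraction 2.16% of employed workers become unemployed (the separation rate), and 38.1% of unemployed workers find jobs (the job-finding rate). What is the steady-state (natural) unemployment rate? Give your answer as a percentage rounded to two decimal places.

Steady-state unemployment rate ≈ 5.37%.

At steady state the flows balance: s·E = f·U, so U/(E+U) = s/(s+f).
u* = 2.16 / (2.16 + 38.1) = 2.16 / 40.26 = 5.37%.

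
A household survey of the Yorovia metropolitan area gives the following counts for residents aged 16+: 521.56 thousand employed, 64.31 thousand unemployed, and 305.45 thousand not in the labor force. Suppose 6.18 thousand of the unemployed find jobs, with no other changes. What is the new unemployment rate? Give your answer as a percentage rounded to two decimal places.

New unemployment rate ≈ 9.92%.

Initially, labor force = 521.56 + 64.31 = 585.87 thousand, so u = 64.31/585.87 = 10.98%.
After the change, unemployed falls and employed rises by 6.18; labor force unchanged → E = 527.74, U = 58.13, labor force = 585.87 thousand.
New unemployment rate = 58.13 / 585.87 = 9.92%.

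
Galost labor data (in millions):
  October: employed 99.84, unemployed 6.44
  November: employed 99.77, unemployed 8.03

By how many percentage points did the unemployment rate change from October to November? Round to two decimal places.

October: labor force = 99.84 + 6.44 = 106.28; u = 6.44/106.28 = 6.06%.
November: labor force = 99.77 + 8.03 = 107.80; u = 8.03/107.80 = 7.45%.
Change = 7.45% − 6.06% = +1.39 pp.

The unemployment rate changed by +1.39 percentage points.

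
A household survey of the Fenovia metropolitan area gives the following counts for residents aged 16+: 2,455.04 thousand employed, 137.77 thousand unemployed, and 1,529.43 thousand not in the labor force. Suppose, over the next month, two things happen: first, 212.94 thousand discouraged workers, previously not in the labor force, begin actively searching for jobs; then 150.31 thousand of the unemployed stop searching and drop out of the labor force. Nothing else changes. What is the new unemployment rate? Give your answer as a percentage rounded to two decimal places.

Initially, labor force = 2,455.04 + 137.77 = 2,592.81 thousand, so u = 137.77/2,592.81 = 5.31%.
After the first change, unemployed and labor force both rise by 212.94 → E = 2,455.04, U = 350.71, labor force = 2,805.75 thousand.
After the second change, unemployed and labor force both fall by 150.31 → E = 2,455.04, U = 200.40, labor force = 2,655.44 thousand.
New unemployment rate = 200.40 / 2,655.44 = 7.55%.

New unemployment rate ≈ 7.55%.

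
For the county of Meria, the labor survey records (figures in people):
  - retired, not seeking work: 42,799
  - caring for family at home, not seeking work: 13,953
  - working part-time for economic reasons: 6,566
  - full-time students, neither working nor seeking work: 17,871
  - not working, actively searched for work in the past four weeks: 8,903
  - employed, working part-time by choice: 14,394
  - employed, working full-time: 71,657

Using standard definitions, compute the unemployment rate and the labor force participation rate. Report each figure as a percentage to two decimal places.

Unemployment rate ≈ 8.77%; labor force participation rate ≈ 57.63%.

Employed = 6,566 + 14,394 + 71,657 = 92,617 (anyone who worked, including part-time for economic reasons, counts as employed).
Unemployed = 8,903.
Labor force = 92,617 + 8,903 = 101,520.
Not in labor force = 42,799 + 13,953 + 17,871 = 74,623 (those not working and not actively searching are outside the labor force).
Civilian working-age population = 101,520 + 74,623 = 176,143.
Unemployment rate = 8,903 / 101,520 = 8.77%.
Labor force participation rate = 101,520 / 176,143 = 57.63%.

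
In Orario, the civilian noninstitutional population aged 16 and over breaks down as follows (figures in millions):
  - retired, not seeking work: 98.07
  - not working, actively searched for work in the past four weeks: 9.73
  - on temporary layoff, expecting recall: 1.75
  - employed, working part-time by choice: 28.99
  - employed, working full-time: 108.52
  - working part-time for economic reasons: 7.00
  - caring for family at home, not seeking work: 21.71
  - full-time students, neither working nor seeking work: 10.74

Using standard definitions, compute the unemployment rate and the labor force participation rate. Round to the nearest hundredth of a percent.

Unemployment rate ≈ 7.36%; labor force participation rate ≈ 54.44%.

Employed = 28.99 + 108.52 + 7.00 = 144.51 million (anyone who worked, including part-time for economic reasons, counts as employed).
Unemployed = 9.73 + 1.75 = 11.48 million (jobless and actively searching, or on temporary layoff).
Labor force = 144.51 + 11.48 = 155.99 million.
Not in labor force = 98.07 + 21.71 + 10.74 = 130.52 million (those not working and not actively searching are outside the labor force).
Civilian working-age population = 155.99 + 130.52 = 286.51 million.
Unemployment rate = 11.48 / 155.99 = 7.36%.
Labor force participation rate = 155.99 / 286.51 = 54.44%.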